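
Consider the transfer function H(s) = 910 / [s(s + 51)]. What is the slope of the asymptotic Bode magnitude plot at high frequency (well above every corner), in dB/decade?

-40 dB/decade

With 0 zeros and 2 poles, the high-frequency asymptotic slope is 20 × (0 − 2) = -40 dB/decade.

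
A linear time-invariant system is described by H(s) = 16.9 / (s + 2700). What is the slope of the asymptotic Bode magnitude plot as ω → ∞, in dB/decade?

-20 dB/decade

With 0 zeros and 1 pole, the high-frequency asymptotic slope is 20 × (0 − 1) = -20 dB/decade.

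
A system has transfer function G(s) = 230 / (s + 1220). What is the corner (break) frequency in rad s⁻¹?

The single real pole at s = −1220 gives a corner at ω = 1220 rad s⁻¹.

1220 rad s⁻¹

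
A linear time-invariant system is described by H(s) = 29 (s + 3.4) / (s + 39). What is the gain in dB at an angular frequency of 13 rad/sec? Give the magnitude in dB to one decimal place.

|j13 + 3.4| = √(13² + 3.4²) = 13.44
|j13 + 39| = √(13² + 39²) = 41.11
|H(j13)| = 29 × 13.44 / 41.11 = 9.4791
20 log₁₀(9.4791) = 19.54 dB

19.5 dB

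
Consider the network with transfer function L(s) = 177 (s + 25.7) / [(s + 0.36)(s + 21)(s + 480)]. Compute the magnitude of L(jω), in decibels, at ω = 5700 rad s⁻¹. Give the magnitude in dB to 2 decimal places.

-105.31 dB

|j5700 + 25.7| = √(5700² + 25.7²) = 5700
|j5700 + 0.36| = √(5700² + 0.36²) = 5700
|j5700 + 21| = √(5700² + 21²) = 5700
|j5700 + 480| = √(5700² + 480²) = 5720
|L(j5700)| = 177 × 5700 / (5700 × 5700 × 5720) = 5.4286e-06
20 log₁₀(5.4286e-06) = -105.306 dB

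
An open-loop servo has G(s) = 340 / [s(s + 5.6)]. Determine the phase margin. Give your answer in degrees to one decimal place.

Gain crossover: |G(jω)| = 1 at ω ≈ 18 rad s⁻¹.
∠G(j18) = −90° − arctan(18/5.6) ≈ -162.74°
PM = 180° + (-162.74°) = 17.26°

17.3°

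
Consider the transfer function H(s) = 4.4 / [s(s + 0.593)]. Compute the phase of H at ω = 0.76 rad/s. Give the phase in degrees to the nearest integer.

∠(j0.76 + 0.593) = arctan(0.76/0.593) = 52.04°
∠(j0.76) = 90.00°
∠H(j0.76) = − (52.04° + 90.00°) = -142.04°

-142°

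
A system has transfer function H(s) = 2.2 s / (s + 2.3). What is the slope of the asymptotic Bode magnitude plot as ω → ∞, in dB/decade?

0 dB/decade

With 1 zero and 1 pole, the high-frequency asymptotic slope is 20 × (1 − 1) = 0 dB/decade.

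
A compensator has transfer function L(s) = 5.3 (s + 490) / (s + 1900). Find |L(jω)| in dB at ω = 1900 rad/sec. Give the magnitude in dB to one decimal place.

|j1900 + 490| = √(1900² + 490²) = 1962
|j1900 + 1900| = √(1900² + 1900²) = 2687
|L(j1900)| = 5.3 × 1962 / 2687 = 3.8703
20 log₁₀(3.8703) = 11.75 dB

11.8 dB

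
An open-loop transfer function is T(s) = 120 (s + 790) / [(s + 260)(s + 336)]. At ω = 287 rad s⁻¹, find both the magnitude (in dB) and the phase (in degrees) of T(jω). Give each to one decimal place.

|T| = -4.6 dB, ∠T = -68.4°

|j287 + 790| = √(287² + 790²) = 840.5
|j287 + 260| = √(287² + 260²) = 387.3
|j287 + 336| = √(287² + 336²) = 441.9
|T(j287)| = 120 × 840.5 / (387.3 × 441.9) = 0.58941
20 log₁₀(0.58941) = -4.59 dB
∠(j287 + 790) = arctan(287/790) = 19.97°
∠(j287 + 260) = arctan(287/260) = 47.83°
∠(j287 + 336) = arctan(287/336) = 40.50°
∠T(j287) = 19.97° − (47.83° + 40.50°) = -68.36°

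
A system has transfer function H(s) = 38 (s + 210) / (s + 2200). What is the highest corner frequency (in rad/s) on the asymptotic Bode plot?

Break frequencies occur at each pole and zero magnitude: 210 rad/s, 2200 rad/s.
The highest is 2200 rad/s.

2200 rad/s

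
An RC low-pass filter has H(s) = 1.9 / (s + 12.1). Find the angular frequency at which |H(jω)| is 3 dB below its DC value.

For a single-pole low-pass, the −3 dB point is at the pole: ω = 12.1 rad/s.

12.1 rad/s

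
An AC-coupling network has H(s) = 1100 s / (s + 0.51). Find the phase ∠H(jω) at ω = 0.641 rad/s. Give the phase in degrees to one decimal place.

∠(j0.641) = 90.00°
∠(j0.641 + 0.51) = arctan(0.641/0.51) = 51.49°
∠H(j0.641) = 90.00° − 51.49° = 38.51°

38.5°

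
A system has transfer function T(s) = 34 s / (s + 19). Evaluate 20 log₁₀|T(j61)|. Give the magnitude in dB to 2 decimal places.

30.23 dB

|j61| = 61
|j61 + 19| = √(61² + 19²) = 63.89
|T(j61)| = 34 × 61 / 63.89 = 32.462
20 log₁₀(32.462) = 30.227 dB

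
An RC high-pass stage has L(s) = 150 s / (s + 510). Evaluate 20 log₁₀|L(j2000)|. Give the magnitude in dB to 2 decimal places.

43.25 dB

|j2000| = 2000
|j2000 + 510| = √(2000² + 510²) = 2064
|L(j2000)| = 150 × 2000 / 2064 = 145.35
20 log₁₀(145.35) = 43.248 dB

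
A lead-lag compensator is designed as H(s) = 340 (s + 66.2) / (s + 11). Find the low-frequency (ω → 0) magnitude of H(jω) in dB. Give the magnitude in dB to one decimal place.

66.2 dB

H(0) = 340 × 66.2 / 11 = 2046.2
20 log₁₀(2046.2) = 66.22 dB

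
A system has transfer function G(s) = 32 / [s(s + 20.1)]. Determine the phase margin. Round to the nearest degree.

85°

Gain crossover: |G(jω)| = 1 at ω ≈ 1.59 rad/sec.
∠G(j1.59) = −90° − arctan(1.59/20.1) ≈ -94.51°
PM = 180° + (-94.51°) = 85.49°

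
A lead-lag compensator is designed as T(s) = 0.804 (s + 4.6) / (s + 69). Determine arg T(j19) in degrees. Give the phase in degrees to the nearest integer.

61°

∠(j19 + 4.6) = arctan(19/4.6) = 76.39°
∠(j19 + 69) = arctan(19/69) = 15.40°
∠T(j19) = 76.39° − 15.40° = 60.99°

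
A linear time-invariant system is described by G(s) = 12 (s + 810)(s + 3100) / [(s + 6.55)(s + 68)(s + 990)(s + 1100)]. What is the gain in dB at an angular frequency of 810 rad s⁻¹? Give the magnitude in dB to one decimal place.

|j810 + 810| = √(810² + 810²) = 1146
|j810 + 3100| = √(810² + 3100²) = 3204
|j810 + 6.55| = √(810² + 6.55²) = 810
|j810 + 68| = √(810² + 68²) = 812.8
|j810 + 990| = √(810² + 990²) = 1279
|j810 + 1100| = √(810² + 1100²) = 1366
|G(j810)| = 12 × 1146 × 3204 / (810 × 812.8 × 1279 × 1366) = 3.8282e-05
20 log₁₀(3.8282e-05) = -88.34 dB

-88.3 dB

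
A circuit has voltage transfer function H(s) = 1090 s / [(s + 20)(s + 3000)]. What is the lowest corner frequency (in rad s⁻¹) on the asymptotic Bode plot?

Break frequencies occur at each pole and zero magnitude: 20 rad s⁻¹, 3000 rad s⁻¹.
The lowest is 20 rad s⁻¹.

20 rad s⁻¹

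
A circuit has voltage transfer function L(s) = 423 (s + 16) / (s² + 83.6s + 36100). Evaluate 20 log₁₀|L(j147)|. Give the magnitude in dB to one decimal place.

10.3 dB

|j147 + 16| = √(147² + 16²) = 147.9
|(j147)² + 83.6(j147) + 36100| = |14491 + j12289| = 1.9e+04
|L(j147)| = 423 × 147.9 / 1.9e+04 = 3.292
20 log₁₀(3.292) = 10.35 dB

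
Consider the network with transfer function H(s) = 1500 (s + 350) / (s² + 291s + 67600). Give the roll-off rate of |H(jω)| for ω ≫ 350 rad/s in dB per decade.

-20 dB/decade

With 1 zero and 2 poles, the high-frequency asymptotic slope is 20 × (1 − 2) = -20 dB/decade.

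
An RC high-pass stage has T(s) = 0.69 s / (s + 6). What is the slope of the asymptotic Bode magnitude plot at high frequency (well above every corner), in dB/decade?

0 dB/decade

With 1 zero and 1 pole, the high-frequency asymptotic slope is 20 × (1 − 1) = 0 dB/decade.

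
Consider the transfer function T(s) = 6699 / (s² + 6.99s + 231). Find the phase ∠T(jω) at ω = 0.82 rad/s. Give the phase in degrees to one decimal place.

-1.4°

∠[(j0.82)² + 6.99(j0.82) + 231] = ∠[230.33 + j5.7318] = 1.43°
∠T(j0.82) = −1.43° = -1.43°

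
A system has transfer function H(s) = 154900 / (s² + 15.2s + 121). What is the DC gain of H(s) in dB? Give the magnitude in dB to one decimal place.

H(0) = 154900 / 121 = 1280.2
20 log₁₀(1280.2) = 62.15 dB

62.1 dB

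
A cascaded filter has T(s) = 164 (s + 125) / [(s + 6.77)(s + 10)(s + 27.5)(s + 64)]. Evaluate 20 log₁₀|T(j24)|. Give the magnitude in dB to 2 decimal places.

|j24 + 125| = √(24² + 125²) = 127.3
|j24 + 6.77| = √(24² + 6.77²) = 24.94
|j24 + 10| = √(24² + 10²) = 26
|j24 + 27.5| = √(24² + 27.5²) = 36.5
|j24 + 64| = √(24² + 64²) = 68.35
|T(j24)| = 164 × 127.3 / (24.94 × 26 × 36.5 × 68.35) = 0.012905
20 log₁₀(0.012905) = -37.785 dB

-37.78 dB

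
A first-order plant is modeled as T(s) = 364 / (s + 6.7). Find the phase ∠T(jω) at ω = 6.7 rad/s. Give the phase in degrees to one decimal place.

-45.0°

∠(j6.7 + 6.7) = arctan(6.7/6.7) = 45.00°
∠T(j6.7) = −45.00° = -45.00°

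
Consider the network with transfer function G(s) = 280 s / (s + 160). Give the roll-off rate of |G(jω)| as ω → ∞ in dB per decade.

With 1 zero and 1 pole, the high-frequency asymptotic slope is 20 × (1 − 1) = 0 dB/decade.

0 dB/decade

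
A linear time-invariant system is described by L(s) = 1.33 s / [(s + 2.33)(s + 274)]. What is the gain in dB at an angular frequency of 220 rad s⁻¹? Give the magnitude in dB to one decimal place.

-48.4 dB

|j220| = 220
|j220 + 2.33| = √(220² + 2.33²) = 220
|j220 + 274| = √(220² + 274²) = 351.4
|L(j220)| = 1.33 × 220 / (220 × 351.4) = 0.0037847
20 log₁₀(0.0037847) = -48.44 dB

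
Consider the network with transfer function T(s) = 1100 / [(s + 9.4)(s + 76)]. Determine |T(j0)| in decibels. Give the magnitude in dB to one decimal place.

3.7 dB

T(0) = 1100 / (9.4 × 76) = 1.5398
20 log₁₀(1.5398) = 3.75 dB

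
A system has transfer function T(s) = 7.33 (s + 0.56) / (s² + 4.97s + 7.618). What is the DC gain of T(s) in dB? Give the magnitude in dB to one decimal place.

T(0) = 7.33 × 0.56 / 7.618 = 0.53883
20 log₁₀(0.53883) = -5.37 dB

-5.4 dB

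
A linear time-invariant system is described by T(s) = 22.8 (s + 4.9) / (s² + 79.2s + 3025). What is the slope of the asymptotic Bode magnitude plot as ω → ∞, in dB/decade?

With 1 zero and 2 poles, the high-frequency asymptotic slope is 20 × (1 − 2) = -20 dB/decade.

-20 dB/decade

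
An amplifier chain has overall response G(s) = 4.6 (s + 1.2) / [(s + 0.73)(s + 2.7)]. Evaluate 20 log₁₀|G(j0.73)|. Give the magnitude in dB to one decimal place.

|j0.73 + 1.2| = √(0.73² + 1.2²) = 1.405
|j0.73 + 0.73| = √(0.73² + 0.73²) = 1.032
|j0.73 + 2.7| = √(0.73² + 2.7²) = 2.797
|G(j0.73)| = 4.6 × 1.405 / (1.032 × 2.797) = 2.2376
20 log₁₀(2.2376) = 7.00 dB

7.0 dB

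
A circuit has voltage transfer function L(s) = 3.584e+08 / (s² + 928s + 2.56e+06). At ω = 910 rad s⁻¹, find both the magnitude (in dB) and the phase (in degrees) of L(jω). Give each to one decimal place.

|L| = 45.4 dB, ∠L = -26.0°

|(j910)² + 928(j910) + 2.56e+06| = |1.7319e+06 + j8.4448e+05| = 1.927e+06
|L(j910)| = 3.584e+08 / 1.927e+06 = 186.01
20 log₁₀(186.01) = 45.39 dB
∠[(j910)² + 928(j910) + 2.56e+06] = ∠[1.7319e+06 + j8.4448e+05] = 25.99°
∠L(j910) = −25.99° = -25.99°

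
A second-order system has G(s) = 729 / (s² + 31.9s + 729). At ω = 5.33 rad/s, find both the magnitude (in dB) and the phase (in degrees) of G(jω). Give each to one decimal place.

|(j5.33)² + 31.9(j5.33) + 729| = |700.59 + j170.03| = 720.9
|G(j5.33)| = 729 / 720.9 = 1.0112
20 log₁₀(1.0112) = 0.10 dB
∠[(j5.33)² + 31.9(j5.33) + 729] = ∠[700.59 + j170.03] = 13.64°
∠G(j5.33) = −13.64° = -13.64°

|G| = 0.1 dB, ∠G = -13.6°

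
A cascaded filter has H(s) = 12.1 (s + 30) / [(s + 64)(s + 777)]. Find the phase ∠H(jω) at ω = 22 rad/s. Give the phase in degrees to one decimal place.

15.7°

∠(j22 + 30) = arctan(22/30) = 36.25°
∠(j22 + 64) = arctan(22/64) = 18.97°
∠(j22 + 777) = arctan(22/777) = 1.62°
∠H(j22) = 36.25° − (18.97° + 1.62°) = 15.66°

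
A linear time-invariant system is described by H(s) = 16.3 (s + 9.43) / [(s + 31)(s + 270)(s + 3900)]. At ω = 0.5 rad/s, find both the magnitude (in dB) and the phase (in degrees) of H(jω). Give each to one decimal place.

|j0.5 + 9.43| = √(0.5² + 9.43²) = 9.443
|j0.5 + 31| = √(0.5² + 31²) = 31
|j0.5 + 270| = √(0.5² + 270²) = 270
|j0.5 + 3900| = √(0.5² + 3900²) = 3900
|H(j0.5)| = 16.3 × 9.443 / (31 × 270 × 3900) = 4.7148e-06
20 log₁₀(4.7148e-06) = -106.53 dB
∠(j0.5 + 9.43) = arctan(0.5/9.43) = 3.04°
∠(j0.5 + 31) = arctan(0.5/31) = 0.92°
∠(j0.5 + 270) = arctan(0.5/270) = 0.11°
∠(j0.5 + 3900) = arctan(0.5/3900) = 0.01°
∠H(j0.5) = 3.04° − (0.92° + 0.11° + 0.01°) = 2.00°

|H| = -106.5 dB, ∠H = 2.0°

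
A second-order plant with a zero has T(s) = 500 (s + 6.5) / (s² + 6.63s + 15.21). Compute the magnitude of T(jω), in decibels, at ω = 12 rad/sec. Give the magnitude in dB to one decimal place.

|j12 + 6.5| = √(12² + 6.5²) = 13.65
|(j12)² + 6.63(j12) + 15.21| = |-128.79 + j79.56| = 151.4
|T(j12)| = 500 × 13.65 / 151.4 = 45.076
20 log₁₀(45.076) = 33.08 dB

33.1 dB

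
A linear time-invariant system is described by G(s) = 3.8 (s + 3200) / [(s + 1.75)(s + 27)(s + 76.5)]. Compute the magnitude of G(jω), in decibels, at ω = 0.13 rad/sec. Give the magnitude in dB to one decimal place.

10.5 dB

|j0.13 + 3200| = √(0.13² + 3200²) = 3200
|j0.13 + 1.75| = √(0.13² + 1.75²) = 1.755
|j0.13 + 27| = √(0.13² + 27²) = 27
|j0.13 + 76.5| = √(0.13² + 76.5²) = 76.5
|G(j0.13)| = 3.8 × 3200 / (1.755 × 27 × 76.5) = 3.3548
20 log₁₀(3.3548) = 10.51 dB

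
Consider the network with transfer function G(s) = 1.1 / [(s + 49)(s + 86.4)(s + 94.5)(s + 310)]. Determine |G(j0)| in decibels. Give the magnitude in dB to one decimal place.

G(0) = 1.1 / (49 × 86.4 × 94.5 × 310) = 8.8693e-09
20 log₁₀(8.8693e-09) = -161.04 dB

-161.0 dB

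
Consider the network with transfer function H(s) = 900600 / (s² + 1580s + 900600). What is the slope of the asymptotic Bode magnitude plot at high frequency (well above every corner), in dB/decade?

-40 dB/decade

With 0 zeros and 2 poles, the high-frequency asymptotic slope is 20 × (0 − 2) = -40 dB/decade.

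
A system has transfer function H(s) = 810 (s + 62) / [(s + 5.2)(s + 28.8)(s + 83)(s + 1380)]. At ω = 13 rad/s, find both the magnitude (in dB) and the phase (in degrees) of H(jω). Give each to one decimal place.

|j13 + 62| = √(13² + 62²) = 63.35
|j13 + 5.2| = √(13² + 5.2²) = 14
|j13 + 28.8| = √(13² + 28.8²) = 31.6
|j13 + 83| = √(13² + 83²) = 84.01
|j13 + 1380| = √(13² + 1380²) = 1380
|H(j13)| = 810 × 63.35 / (14 × 31.6 × 84.01 × 1380) = 0.0010003
20 log₁₀(0.0010003) = -60.00 dB
∠(j13 + 62) = arctan(13/62) = 11.84°
∠(j13 + 5.2) = arctan(13/5.2) = 68.20°
∠(j13 + 28.8) = arctan(13/28.8) = 24.29°
∠(j13 + 83) = arctan(13/83) = 8.90°
∠(j13 + 1380) = arctan(13/1380) = 0.54°
∠H(j13) = 11.84° − (68.20° + 24.29° + 8.90° + 0.54°) = -90.09°

|H| = -60.0 dB, ∠H = -90.1°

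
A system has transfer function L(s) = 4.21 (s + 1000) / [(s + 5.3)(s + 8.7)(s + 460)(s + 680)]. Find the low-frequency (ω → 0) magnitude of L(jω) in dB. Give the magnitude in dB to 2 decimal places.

L(0) = 4.21 × 1000 / (5.3 × 8.7 × 460 × 680) = 0.00029189
20 log₁₀(0.00029189) = -70.696 dB

-70.70 dB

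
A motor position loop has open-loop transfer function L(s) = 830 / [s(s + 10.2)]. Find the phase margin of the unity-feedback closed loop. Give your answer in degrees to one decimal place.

Gain crossover: |L(jω)| = 1 at ω ≈ 27.9 rad/s.
∠L(j27.9) = −90° − arctan(27.9/10.2) ≈ -159.93°
PM = 180° + (-159.93°) = 20.07°

20.1°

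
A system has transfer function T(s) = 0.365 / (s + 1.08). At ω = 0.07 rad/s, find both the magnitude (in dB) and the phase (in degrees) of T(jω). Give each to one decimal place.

|j0.07 + 1.08| = √(0.07² + 1.08²) = 1.082
|T(j0.07)| = 0.365 / 1.082 = 0.33726
20 log₁₀(0.33726) = -9.44 dB
∠(j0.07 + 1.08) = arctan(0.07/1.08) = 3.71°
∠T(j0.07) = −3.71° = -3.71°

|T| = -9.4 dB, ∠T = -3.7°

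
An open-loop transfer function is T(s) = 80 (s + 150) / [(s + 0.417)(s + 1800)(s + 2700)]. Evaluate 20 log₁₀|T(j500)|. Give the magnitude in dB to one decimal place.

|j500 + 150| = √(500² + 150²) = 522
|j500 + 0.417| = √(500² + 0.417²) = 500
|j500 + 1800| = √(500² + 1800²) = 1868
|j500 + 2700| = √(500² + 2700²) = 2746
|T(j500)| = 80 × 522 / (500 × 1868 × 2746) = 1.6282e-05
20 log₁₀(1.6282e-05) = -95.77 dB

-95.8 dB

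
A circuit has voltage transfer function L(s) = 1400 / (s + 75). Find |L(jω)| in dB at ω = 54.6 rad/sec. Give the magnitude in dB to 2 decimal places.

23.57 dB

|j54.6 + 75| = √(54.6² + 75²) = 92.77
|L(j54.6)| = 1400 / 92.77 = 15.091
20 log₁₀(15.091) = 23.574 dB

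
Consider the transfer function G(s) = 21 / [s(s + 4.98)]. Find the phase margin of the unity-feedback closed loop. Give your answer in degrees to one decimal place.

55.2°

Gain crossover: |G(jω)| = 1 at ω ≈ 3.46 rad/s.
∠G(j3.46) = −90° − arctan(3.46/4.98) ≈ -124.81°
PM = 180° + (-124.81°) = 55.19°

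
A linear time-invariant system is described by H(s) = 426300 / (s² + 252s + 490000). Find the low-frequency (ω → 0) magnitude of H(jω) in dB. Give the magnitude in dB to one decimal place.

-1.2 dB

H(0) = 426300 / 490000 = 0.87
20 log₁₀(0.87) = -1.21 dB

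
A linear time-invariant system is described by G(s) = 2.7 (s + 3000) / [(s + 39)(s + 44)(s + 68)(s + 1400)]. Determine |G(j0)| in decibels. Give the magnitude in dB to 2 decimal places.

-86.09 dB

G(0) = 2.7 × 3000 / (39 × 44 × 68 × 1400) = 4.9583e-05
20 log₁₀(4.9583e-05) = -86.093 dB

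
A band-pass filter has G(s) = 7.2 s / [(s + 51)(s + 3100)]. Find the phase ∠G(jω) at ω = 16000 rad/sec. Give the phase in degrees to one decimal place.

-78.9°

∠(j16000) = 90.00°
∠(j16000 + 51) = arctan(16000/51) = 89.82°
∠(j16000 + 3100) = arctan(16000/3100) = 79.03°
∠G(j16000) = 90.00° − (89.82° + 79.03°) = -78.85°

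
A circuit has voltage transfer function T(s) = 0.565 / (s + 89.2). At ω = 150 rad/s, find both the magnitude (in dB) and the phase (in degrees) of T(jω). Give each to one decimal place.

|j150 + 89.2| = √(150² + 89.2²) = 174.5
|T(j150)| = 0.565 / 174.5 = 0.0032375
20 log₁₀(0.0032375) = -49.80 dB
∠(j150 + 89.2) = arctan(150/89.2) = 59.26°
∠T(j150) = −59.26° = -59.26°

|T| = -49.8 dB, ∠T = -59.3 deg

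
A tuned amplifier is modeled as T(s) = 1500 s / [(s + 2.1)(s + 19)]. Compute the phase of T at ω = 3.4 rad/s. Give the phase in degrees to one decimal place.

∠(j3.4) = 90.00°
∠(j3.4 + 2.1) = arctan(3.4/2.1) = 58.30°
∠(j3.4 + 19) = arctan(3.4/19) = 10.15°
∠T(j3.4) = 90.00° − (58.30° + 10.15°) = 21.56°

21.6°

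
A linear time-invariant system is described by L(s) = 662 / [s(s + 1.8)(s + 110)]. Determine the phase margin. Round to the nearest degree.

Gain crossover: |L(jω)| = 1 at ω ≈ 2.15 rad s⁻¹.
∠L(j2.15) = −90° − arctan(2.15/1.8) − arctan(2.15/110) ≈ -141.15°
PM = 180° + (-141.15°) = 38.85°

39°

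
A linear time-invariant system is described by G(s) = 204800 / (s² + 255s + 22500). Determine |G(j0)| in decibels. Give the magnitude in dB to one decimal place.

19.2 dB

G(0) = 204800 / 22500 = 9.1022
20 log₁₀(9.1022) = 19.18 dB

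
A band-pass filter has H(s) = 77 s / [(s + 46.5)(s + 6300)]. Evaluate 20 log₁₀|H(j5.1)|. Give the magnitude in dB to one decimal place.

-57.5 dB

|j5.1| = 5.1
|j5.1 + 46.5| = √(5.1² + 46.5²) = 46.78
|j5.1 + 6300| = √(5.1² + 6300²) = 6300
|H(j5.1)| = 77 × 5.1 / (46.78 × 6300) = 0.0013325
20 log₁₀(0.0013325) = -57.51 dB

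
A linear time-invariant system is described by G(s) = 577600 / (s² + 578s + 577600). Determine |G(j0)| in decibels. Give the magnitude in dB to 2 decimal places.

0.00 dB

G(0) = 577600 / 577600 = 1
20 log₁₀(1) = 0.000 dB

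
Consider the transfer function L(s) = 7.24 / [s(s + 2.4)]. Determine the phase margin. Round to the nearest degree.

Gain crossover: |L(jω)| = 1 at ω ≈ 2.22 rad s⁻¹.
∠L(j2.22) = −90° − arctan(2.22/2.4) ≈ -132.72°
PM = 180° + (-132.72°) = 47.28°

47°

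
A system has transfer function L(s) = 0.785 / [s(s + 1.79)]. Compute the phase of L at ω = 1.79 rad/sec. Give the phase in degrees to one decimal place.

-135.0°

∠(j1.79 + 1.79) = arctan(1.79/1.79) = 45.00°
∠(j1.79) = 90.00°
∠L(j1.79) = − (45.00° + 90.00°) = -135.00°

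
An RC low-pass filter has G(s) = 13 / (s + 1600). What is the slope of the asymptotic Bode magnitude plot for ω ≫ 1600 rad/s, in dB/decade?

-20 dB/decade

With 0 zeros and 1 pole, the high-frequency asymptotic slope is 20 × (0 − 1) = -20 dB/decade.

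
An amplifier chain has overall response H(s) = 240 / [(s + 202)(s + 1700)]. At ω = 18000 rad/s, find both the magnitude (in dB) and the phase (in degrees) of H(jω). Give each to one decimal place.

|H| = -122.6 dB, ∠H = -174.0°

|j18000 + 202| = √(18000² + 202²) = 1.8e+04
|j18000 + 1700| = √(18000² + 1700²) = 1.808e+04
|H(j18000)| = 240 / (1.8e+04 × 1.808e+04) = 7.3741e-07
20 log₁₀(7.3741e-07) = -122.65 dB
∠(j18000 + 202) = arctan(18000/202) = 89.36°
∠(j18000 + 1700) = arctan(18000/1700) = 84.60°
∠H(j18000) = − (89.36° + 84.60°) = -173.96°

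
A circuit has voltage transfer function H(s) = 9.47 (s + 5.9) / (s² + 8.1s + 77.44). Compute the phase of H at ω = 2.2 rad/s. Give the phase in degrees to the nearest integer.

∠(j2.2 + 5.9) = arctan(2.2/5.9) = 20.45°
∠[(j2.2)² + 8.1(j2.2) + 77.44] = ∠[72.6 + j17.82] = 13.79°
∠H(j2.2) = 20.45° − 13.79° = 6.66°

7°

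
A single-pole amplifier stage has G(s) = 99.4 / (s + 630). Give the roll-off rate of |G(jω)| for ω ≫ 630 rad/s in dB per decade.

With 0 zeros and 1 pole, the high-frequency asymptotic slope is 20 × (0 − 1) = -20 dB/decade.

-20 dB/decade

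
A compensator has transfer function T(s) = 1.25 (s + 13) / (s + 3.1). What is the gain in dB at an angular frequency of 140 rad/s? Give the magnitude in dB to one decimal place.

|j140 + 13| = √(140² + 13²) = 140.6
|j140 + 3.1| = √(140² + 3.1²) = 140
|T(j140)| = 1.25 × 140.6 / 140 = 1.2551
20 log₁₀(1.2551) = 1.97 dB

2.0 dB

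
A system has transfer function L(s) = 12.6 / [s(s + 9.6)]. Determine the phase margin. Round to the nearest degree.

Gain crossover: |L(jω)| = 1 at ω ≈ 1.3 rad/s.
∠L(j1.3) = −90° − arctan(1.3/9.6) ≈ -97.72°
PM = 180° + (-97.72°) = 82.28°

82°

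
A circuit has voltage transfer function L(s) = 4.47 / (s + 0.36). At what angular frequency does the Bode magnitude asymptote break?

The single real pole at s = −0.36 gives a corner at ω = 0.36 rad s⁻¹.

0.36 rad s⁻¹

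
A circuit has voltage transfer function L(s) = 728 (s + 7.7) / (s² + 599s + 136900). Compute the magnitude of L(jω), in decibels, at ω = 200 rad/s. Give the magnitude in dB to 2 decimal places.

-0.49 dB

|j200 + 7.7| = √(200² + 7.7²) = 200.1
|(j200)² + 599(j200) + 136900| = |96900 + j1.198e+05| = 1.541e+05
|L(j200)| = 728 × 200.1 / 1.541e+05 = 0.94564
20 log₁₀(0.94564) = -0.485 dB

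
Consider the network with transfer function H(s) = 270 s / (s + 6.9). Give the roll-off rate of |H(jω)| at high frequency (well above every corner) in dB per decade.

With 1 zero and 1 pole, the high-frequency asymptotic slope is 20 × (1 − 1) = 0 dB/decade.

0 dB/decade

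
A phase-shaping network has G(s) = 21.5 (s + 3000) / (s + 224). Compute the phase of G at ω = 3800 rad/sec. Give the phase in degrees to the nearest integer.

-35°

∠(j3800 + 3000) = arctan(3800/3000) = 51.71°
∠(j3800 + 224) = arctan(3800/224) = 86.63°
∠G(j3800) = 51.71° − 86.63° = -34.92°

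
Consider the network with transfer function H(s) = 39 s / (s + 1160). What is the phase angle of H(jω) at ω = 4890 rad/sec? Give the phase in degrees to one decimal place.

13.3°

∠(j4890) = 90.00°
∠(j4890 + 1160) = arctan(4890/1160) = 76.66°
∠H(j4890) = 90.00° − 76.66° = 13.34°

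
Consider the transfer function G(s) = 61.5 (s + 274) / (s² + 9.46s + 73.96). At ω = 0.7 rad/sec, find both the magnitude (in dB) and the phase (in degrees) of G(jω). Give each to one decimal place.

|G| = 47.2 dB, ∠G = -5.0°

|j0.7 + 274| = √(0.7² + 274²) = 274
|(j0.7)² + 9.46(j0.7) + 73.96| = |73.47 + j6.622| = 73.77
|G(j0.7)| = 61.5 × 274 / 73.77 = 228.43
20 log₁₀(228.43) = 47.18 dB
∠(j0.7 + 274) = arctan(0.7/274) = 0.15°
∠[(j0.7)² + 9.46(j0.7) + 73.96] = ∠[73.47 + j6.622] = 5.15°
∠G(j0.7) = 0.15° − 5.15° = -5.00°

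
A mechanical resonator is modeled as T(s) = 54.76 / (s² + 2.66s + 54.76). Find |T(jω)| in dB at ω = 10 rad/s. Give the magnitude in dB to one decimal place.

|(j10)² + 2.66(j10) + 54.76| = |-45.24 + j26.6| = 52.48
|T(j10)| = 54.76 / 52.48 = 1.0434
20 log₁₀(1.0434) = 0.37 dB

0.4 dB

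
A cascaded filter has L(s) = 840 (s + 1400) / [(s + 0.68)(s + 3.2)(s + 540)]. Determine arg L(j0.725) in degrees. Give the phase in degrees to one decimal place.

-59.6°

∠(j0.725 + 1400) = arctan(0.725/1400) = 0.03°
∠(j0.725 + 0.68) = arctan(0.725/0.68) = 46.83°
∠(j0.725 + 3.2) = arctan(0.725/3.2) = 12.77°
∠(j0.725 + 540) = arctan(0.725/540) = 0.08°
∠L(j0.725) = 0.03° − (46.83° + 12.77° + 0.08°) = -59.65°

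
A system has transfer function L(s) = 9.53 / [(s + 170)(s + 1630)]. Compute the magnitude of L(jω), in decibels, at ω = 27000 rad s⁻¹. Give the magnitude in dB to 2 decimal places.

-157.69 dB

|j27000 + 170| = √(27000² + 170²) = 2.7e+04
|j27000 + 1630| = √(27000² + 1630²) = 2.705e+04
|L(j27000)| = 9.53 / (2.7e+04 × 2.705e+04) = 1.3049e-08
20 log₁₀(1.3049e-08) = -157.689 dB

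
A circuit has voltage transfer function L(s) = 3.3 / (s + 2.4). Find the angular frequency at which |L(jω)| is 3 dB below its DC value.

2.4 rad s⁻¹

For a single-pole low-pass, the −3 dB point is at the pole: ω = 2.4 rad s⁻¹.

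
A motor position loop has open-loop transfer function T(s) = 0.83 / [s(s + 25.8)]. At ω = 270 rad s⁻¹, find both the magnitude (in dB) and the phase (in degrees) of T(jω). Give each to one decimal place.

|T| = -98.9 dB, ∠T = -174.5°

|j270 + 25.8| = √(270² + 25.8²) = 271.2
|j270| = 270
|T(j270)| = 0.83 / (271.2 × 270) = 1.1334e-05
20 log₁₀(1.1334e-05) = -98.91 dB
∠(j270 + 25.8) = arctan(270/25.8) = 84.54°
∠(j270) = 90.00°
∠T(j270) = − (84.54° + 90.00°) = -174.54°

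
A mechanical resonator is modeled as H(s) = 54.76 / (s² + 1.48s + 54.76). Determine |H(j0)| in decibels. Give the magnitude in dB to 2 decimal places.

0.00 dB

H(0) = 54.76 / 54.76 = 1
20 log₁₀(1) = 0.000 dB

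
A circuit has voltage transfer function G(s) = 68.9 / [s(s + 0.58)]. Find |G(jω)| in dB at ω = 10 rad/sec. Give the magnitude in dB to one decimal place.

-3.3 dB

|j10 + 0.58| = √(10² + 0.58²) = 10.02
|j10| = 10
|G(j10)| = 68.9 / (10.02 × 10) = 0.68784
20 log₁₀(0.68784) = -3.25 dB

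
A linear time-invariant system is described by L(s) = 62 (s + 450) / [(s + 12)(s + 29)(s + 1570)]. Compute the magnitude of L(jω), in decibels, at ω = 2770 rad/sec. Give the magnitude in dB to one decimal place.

|j2770 + 450| = √(2770² + 450²) = 2806
|j2770 + 12| = √(2770² + 12²) = 2770
|j2770 + 29| = √(2770² + 29²) = 2770
|j2770 + 1570| = √(2770² + 1570²) = 3184
|L(j2770)| = 62 × 2806 / (2770 × 2770 × 3184) = 7.1215e-06
20 log₁₀(7.1215e-06) = -102.95 dB

-102.9 dB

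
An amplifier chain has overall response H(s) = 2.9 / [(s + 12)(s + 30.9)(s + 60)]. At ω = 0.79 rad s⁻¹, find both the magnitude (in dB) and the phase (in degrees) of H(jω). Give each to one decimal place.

|H| = -77.7 dB, ∠H = -6.0°

|j0.79 + 12| = √(0.79² + 12²) = 12.03
|j0.79 + 30.9| = √(0.79² + 30.9²) = 30.91
|j0.79 + 60| = √(0.79² + 60²) = 60.01
|H(j0.79)| = 2.9 / (12.03 × 30.91 × 60.01) = 0.00013001
20 log₁₀(0.00013001) = -77.72 dB
∠(j0.79 + 12) = arctan(0.79/12) = 3.77°
∠(j0.79 + 30.9) = arctan(0.79/30.9) = 1.46°
∠(j0.79 + 60) = arctan(0.79/60) = 0.75°
∠H(j0.79) = − (3.77° + 1.46° + 0.75°) = -5.99°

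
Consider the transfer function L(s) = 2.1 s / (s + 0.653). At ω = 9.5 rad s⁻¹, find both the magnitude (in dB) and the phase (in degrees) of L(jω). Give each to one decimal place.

|j9.5| = 9.5
|j9.5 + 0.653| = √(9.5² + 0.653²) = 9.522
|L(j9.5)| = 2.1 × 9.5 / 9.522 = 2.0951
20 log₁₀(2.0951) = 6.42 dB
∠(j9.5) = 90.00°
∠(j9.5 + 0.653) = arctan(9.5/0.653) = 86.07°
∠L(j9.5) = 90.00° − 86.07° = 3.93°

|L| = 6.4 dB, ∠L = 3.9 deg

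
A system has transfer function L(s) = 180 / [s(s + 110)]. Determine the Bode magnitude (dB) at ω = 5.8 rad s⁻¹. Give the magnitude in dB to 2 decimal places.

-11.00 dB

|j5.8 + 110| = √(5.8² + 110²) = 110.2
|j5.8| = 5.8
|L(j5.8)| = 180 / (110.2 × 5.8) = 0.28174
20 log₁₀(0.28174) = -11.003 dB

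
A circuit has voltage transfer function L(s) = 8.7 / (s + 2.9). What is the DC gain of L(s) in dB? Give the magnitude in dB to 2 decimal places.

9.54 dB

L(0) = 8.7 / 2.9 = 3
20 log₁₀(3) = 9.542 dB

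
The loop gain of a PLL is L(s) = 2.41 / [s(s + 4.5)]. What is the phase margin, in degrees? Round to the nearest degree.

Gain crossover: |L(jω)| = 1 at ω ≈ 0.532 rad/sec.
∠L(j0.532) = −90° − arctan(0.532/4.5) ≈ -96.74°
PM = 180° + (-96.74°) = 83.26°

83°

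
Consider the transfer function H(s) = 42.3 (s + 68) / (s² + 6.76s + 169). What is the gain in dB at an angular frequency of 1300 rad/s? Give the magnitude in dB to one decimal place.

|j1300 + 68| = √(1300² + 68²) = 1302
|(j1300)² + 6.76(j1300) + 169| = |-1.6898e+06 + j8788| = 1.69e+06
|H(j1300)| = 42.3 × 1302 / 1.69e+06 = 0.032586
20 log₁₀(0.032586) = -29.74 dB

-29.7 dB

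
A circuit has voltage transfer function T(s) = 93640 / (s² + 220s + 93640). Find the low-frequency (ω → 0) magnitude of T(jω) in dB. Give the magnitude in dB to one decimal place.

T(0) = 93640 / 93640 = 1
20 log₁₀(1) = 0.00 dB

0.0 dB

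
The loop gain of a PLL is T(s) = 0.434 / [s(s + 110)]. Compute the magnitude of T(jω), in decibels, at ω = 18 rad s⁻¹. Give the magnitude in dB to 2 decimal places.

|j18 + 110| = √(18² + 110²) = 111.5
|j18| = 18
|T(j18)| = 0.434 / (111.5 × 18) = 0.00021631
20 log₁₀(0.00021631) = -73.298 dB

-73.30 dB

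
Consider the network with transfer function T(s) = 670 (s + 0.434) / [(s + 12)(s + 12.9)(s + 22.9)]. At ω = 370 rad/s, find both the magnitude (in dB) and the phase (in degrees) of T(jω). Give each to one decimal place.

|T| = -46.2 dB, ∠T = -172.7°

|j370 + 0.434| = √(370² + 0.434²) = 370
|j370 + 12| = √(370² + 12²) = 370.2
|j370 + 12.9| = √(370² + 12.9²) = 370.2
|j370 + 22.9| = √(370² + 22.9²) = 370.7
|T(j370)| = 670 × 370 / (370.2 × 370.2 × 370.7) = 0.0048792
20 log₁₀(0.0048792) = -46.23 dB
∠(j370 + 0.434) = arctan(370/0.434) = 89.93°
∠(j370 + 12) = arctan(370/12) = 88.14°
∠(j370 + 12.9) = arctan(370/12.9) = 88.00°
∠(j370 + 22.9) = arctan(370/22.9) = 86.46°
∠T(j370) = 89.93° − (88.14° + 88.00° + 86.46°) = -172.67°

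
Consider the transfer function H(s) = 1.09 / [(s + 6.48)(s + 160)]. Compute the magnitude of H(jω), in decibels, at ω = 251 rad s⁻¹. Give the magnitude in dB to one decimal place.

|j251 + 6.48| = √(251² + 6.48²) = 251.1
|j251 + 160| = √(251² + 160²) = 297.7
|H(j251)| = 1.09 / (251.1 × 297.7) = 1.4584e-05
20 log₁₀(1.4584e-05) = -96.72 dB

-96.7 dB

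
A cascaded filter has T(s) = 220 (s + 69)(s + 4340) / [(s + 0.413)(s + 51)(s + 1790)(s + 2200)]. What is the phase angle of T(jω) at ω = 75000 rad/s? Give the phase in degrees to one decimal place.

∠(j75000 + 69) = arctan(75000/69) = 89.95°
∠(j75000 + 4340) = arctan(75000/4340) = 86.69°
∠(j75000 + 0.413) = arctan(75000/0.413) = 90.00°
∠(j75000 + 51) = arctan(75000/51) = 89.96°
∠(j75000 + 1790) = arctan(75000/1790) = 88.63°
∠(j75000 + 2200) = arctan(75000/2200) = 88.32°
∠T(j75000) = 89.95° + 86.69° − (90.00° + 89.96° + 88.63° + 88.32°) = -180.28°

-180.3 deg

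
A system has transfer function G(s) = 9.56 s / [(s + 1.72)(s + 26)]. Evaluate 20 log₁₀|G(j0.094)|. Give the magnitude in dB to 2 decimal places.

|j0.094| = 0.094
|j0.094 + 1.72| = √(0.094² + 1.72²) = 1.723
|j0.094 + 26| = √(0.094² + 26²) = 26
|G(j0.094)| = 9.56 × 0.094 / (1.723 × 26) = 0.020065
20 log₁₀(0.020065) = -33.951 dB

-33.95 dB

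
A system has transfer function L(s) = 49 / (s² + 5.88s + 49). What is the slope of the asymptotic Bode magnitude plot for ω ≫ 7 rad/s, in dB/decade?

-40 dB/decade

With 0 zeros and 2 poles, the high-frequency asymptotic slope is 20 × (0 − 2) = -40 dB/decade.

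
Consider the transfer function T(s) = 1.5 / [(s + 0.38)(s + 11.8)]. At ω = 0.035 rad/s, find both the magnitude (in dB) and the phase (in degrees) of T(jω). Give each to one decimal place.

|j0.035 + 0.38| = √(0.035² + 0.38²) = 0.3816
|j0.035 + 11.8| = √(0.035² + 11.8²) = 11.8
|T(j0.035)| = 1.5 / (0.3816 × 11.8) = 0.33311
20 log₁₀(0.33311) = -9.55 dB
∠(j0.035 + 0.38) = arctan(0.035/0.38) = 5.26°
∠(j0.035 + 11.8) = arctan(0.035/11.8) = 0.17°
∠T(j0.035) = − (5.26° + 0.17°) = -5.43°

|T| = -9.5 dB, ∠T = -5.4 deg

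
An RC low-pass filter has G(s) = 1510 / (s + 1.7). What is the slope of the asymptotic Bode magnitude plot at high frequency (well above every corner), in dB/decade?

-20 dB/decade

With 0 zeros and 1 pole, the high-frequency asymptotic slope is 20 × (0 − 1) = -20 dB/decade.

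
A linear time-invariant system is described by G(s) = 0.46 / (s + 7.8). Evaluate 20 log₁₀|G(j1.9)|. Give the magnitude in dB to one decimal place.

-24.8 dB

|j1.9 + 7.8| = √(1.9² + 7.8²) = 8.028
|G(j1.9)| = 0.46 / 8.028 = 0.057299
20 log₁₀(0.057299) = -24.84 dB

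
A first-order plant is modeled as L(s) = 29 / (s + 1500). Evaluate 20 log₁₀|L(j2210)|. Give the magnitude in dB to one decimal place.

-39.3 dB

|j2210 + 1500| = √(2210² + 1500²) = 2671
|L(j2210)| = 29 / 2671 = 0.010857
20 log₁₀(0.010857) = -39.29 dB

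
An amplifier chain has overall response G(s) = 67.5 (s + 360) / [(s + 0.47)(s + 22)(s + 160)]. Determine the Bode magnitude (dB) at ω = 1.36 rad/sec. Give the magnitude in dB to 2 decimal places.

13.60 dB

|j1.36 + 360| = √(1.36² + 360²) = 360
|j1.36 + 0.47| = √(1.36² + 0.47²) = 1.439
|j1.36 + 22| = √(1.36² + 22²) = 22.04
|j1.36 + 160| = √(1.36² + 160²) = 160
|G(j1.36)| = 67.5 × 360 / (1.439 × 22.04 × 160) = 4.7883
20 log₁₀(4.7883) = 13.604 dB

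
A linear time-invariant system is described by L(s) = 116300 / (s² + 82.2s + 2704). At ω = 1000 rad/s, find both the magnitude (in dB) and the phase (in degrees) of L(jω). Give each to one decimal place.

|L| = -18.7 dB, ∠L = -175.3°

|(j1000)² + 82.2(j1000) + 2704| = |-9.973e+05 + j82200| = 1.001e+06
|L(j1000)| = 116300 / 1.001e+06 = 0.11622
20 log₁₀(0.11622) = -18.69 dB
∠[(j1000)² + 82.2(j1000) + 2704] = ∠[-9.973e+05 + j82200] = 175.29°
∠L(j1000) = −175.29° = -175.29°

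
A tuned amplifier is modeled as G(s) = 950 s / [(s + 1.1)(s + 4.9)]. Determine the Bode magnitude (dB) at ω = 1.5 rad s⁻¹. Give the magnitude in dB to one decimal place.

43.5 dB

|j1.5| = 1.5
|j1.5 + 1.1| = √(1.5² + 1.1²) = 1.86
|j1.5 + 4.9| = √(1.5² + 4.9²) = 5.124
|G(j1.5)| = 950 × 1.5 / (1.86 × 5.124) = 149.5
20 log₁₀(149.5) = 43.49 dB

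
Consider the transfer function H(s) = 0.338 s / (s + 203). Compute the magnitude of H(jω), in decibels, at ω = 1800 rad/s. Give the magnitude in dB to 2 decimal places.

|j1800| = 1800
|j1800 + 203| = √(1800² + 203²) = 1811
|H(j1800)| = 0.338 × 1800 / 1811 = 0.33587
20 log₁₀(0.33587) = -9.477 dB

-9.48 dB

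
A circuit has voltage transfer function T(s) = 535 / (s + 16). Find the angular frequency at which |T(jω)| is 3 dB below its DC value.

16 rad/s

For a single-pole low-pass, the −3 dB point is at the pole: ω = 16 rad/s.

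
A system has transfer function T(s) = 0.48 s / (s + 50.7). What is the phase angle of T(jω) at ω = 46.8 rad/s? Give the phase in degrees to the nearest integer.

47°

∠(j46.8) = 90.00°
∠(j46.8 + 50.7) = arctan(46.8/50.7) = 42.71°
∠T(j46.8) = 90.00° − 42.71° = 47.29°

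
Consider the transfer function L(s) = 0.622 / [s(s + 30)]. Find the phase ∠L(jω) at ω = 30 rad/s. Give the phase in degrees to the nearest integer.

∠(j30 + 30) = arctan(30/30) = 45.00°
∠(j30) = 90.00°
∠L(j30) = − (45.00° + 90.00°) = -135.00°

-135°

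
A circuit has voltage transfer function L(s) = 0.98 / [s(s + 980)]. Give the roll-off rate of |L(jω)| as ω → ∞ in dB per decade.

-40 dB/decade

With 0 zeros and 2 poles, the high-frequency asymptotic slope is 20 × (0 − 2) = -40 dB/decade.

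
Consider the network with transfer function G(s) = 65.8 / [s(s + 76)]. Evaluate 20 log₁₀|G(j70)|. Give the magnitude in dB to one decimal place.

|j70 + 76| = √(70² + 76²) = 103.3
|j70| = 70
|G(j70)| = 65.8 / (103.3 × 70) = 0.0090975
20 log₁₀(0.0090975) = -40.82 dB

-40.8 dB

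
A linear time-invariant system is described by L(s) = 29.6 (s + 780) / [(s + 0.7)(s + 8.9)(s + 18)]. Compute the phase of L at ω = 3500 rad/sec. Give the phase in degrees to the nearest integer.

-192°

∠(j3500 + 780) = arctan(3500/780) = 77.44°
∠(j3500 + 0.7) = arctan(3500/0.7) = 89.99°
∠(j3500 + 8.9) = arctan(3500/8.9) = 89.85°
∠(j3500 + 18) = arctan(3500/18) = 89.71°
∠L(j3500) = 77.44° − (89.99° + 89.85° + 89.71°) = -192.11°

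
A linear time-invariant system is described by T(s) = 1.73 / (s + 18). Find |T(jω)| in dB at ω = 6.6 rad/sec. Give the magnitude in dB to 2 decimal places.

-20.89 dB

|j6.6 + 18| = √(6.6² + 18²) = 19.17
|T(j6.6)| = 1.73 / 19.17 = 0.090236
20 log₁₀(0.090236) = -20.892 dB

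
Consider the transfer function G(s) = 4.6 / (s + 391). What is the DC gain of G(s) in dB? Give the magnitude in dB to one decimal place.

G(0) = 4.6 / 391 = 0.011765
20 log₁₀(0.011765) = -38.59 dB

-38.6 dB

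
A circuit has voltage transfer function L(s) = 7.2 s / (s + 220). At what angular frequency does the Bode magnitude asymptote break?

The single real pole at s = −220 gives a corner at ω = 220 rad/sec.

220 rad/sec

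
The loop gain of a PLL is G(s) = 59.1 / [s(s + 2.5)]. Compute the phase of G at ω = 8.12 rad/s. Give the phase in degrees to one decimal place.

-162.9 deg

∠(j8.12 + 2.5) = arctan(8.12/2.5) = 72.89°
∠(j8.12) = 90.00°
∠G(j8.12) = − (72.89° + 90.00°) = -162.89°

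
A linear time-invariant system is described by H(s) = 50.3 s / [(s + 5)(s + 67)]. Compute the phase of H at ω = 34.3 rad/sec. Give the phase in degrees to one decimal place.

-18.8 deg

∠(j34.3) = 90.00°
∠(j34.3 + 5) = arctan(34.3/5) = 81.71°
∠(j34.3 + 67) = arctan(34.3/67) = 27.11°
∠H(j34.3) = 90.00° − (81.71° + 27.11°) = -18.82°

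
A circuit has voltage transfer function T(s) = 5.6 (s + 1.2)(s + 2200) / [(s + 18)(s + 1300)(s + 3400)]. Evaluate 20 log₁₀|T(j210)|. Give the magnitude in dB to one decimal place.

|j210 + 1.2| = √(210² + 1.2²) = 210
|j210 + 2200| = √(210² + 2200²) = 2210
|j210 + 18| = √(210² + 18²) = 210.8
|j210 + 1300| = √(210² + 1300²) = 1317
|j210 + 3400| = √(210² + 3400²) = 3406
|T(j210)| = 5.6 × 210 × 2210 / (210.8 × 1317 × 3406) = 0.0027489
20 log₁₀(0.0027489) = -51.22 dB

-51.2 dB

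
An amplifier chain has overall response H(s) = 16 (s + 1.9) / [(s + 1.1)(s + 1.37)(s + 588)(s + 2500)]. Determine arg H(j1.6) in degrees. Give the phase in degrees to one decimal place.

∠(j1.6 + 1.9) = arctan(1.6/1.9) = 40.10°
∠(j1.6 + 1.1) = arctan(1.6/1.1) = 55.49°
∠(j1.6 + 1.37) = arctan(1.6/1.37) = 49.43°
∠(j1.6 + 588) = arctan(1.6/588) = 0.16°
∠(j1.6 + 2500) = arctan(1.6/2500) = 0.04°
∠H(j1.6) = 40.10° − (55.49° + 49.43° + 0.16° + 0.04°) = -65.01°

-65.0°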